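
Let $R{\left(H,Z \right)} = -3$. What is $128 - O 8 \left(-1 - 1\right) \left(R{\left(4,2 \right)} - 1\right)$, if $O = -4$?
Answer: $384$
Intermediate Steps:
$128 - O 8 \left(-1 - 1\right) \left(R{\left(4,2 \right)} - 1\right) = 128 - \left(-4\right) 8 \left(-1 - 1\right) \left(-3 - 1\right) = 128 - - 32 \left(\left(-2\right) \left(-4\right)\right) = 128 - \left(-32\right) 8 = 128 - -256 = 128 + 256 = 384$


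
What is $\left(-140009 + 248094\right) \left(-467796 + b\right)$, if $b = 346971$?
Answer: $-13059370125$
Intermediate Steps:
$\left(-140009 + 248094\right) \left(-467796 + b\right) = \left(-140009 + 248094\right) \left(-467796 + 346971\right) = 108085 \left(-120825\right) = -13059370125$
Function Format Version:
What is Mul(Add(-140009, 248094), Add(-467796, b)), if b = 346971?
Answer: -13059370125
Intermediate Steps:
Mul(Add(-140009, 248094), Add(-467796, b)) = Mul(Add(-140009, 248094), Add(-467796, 346971)) = Mul(108085, -120825) = -13059370125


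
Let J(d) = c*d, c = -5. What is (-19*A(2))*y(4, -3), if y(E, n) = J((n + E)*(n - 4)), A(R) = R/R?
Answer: -665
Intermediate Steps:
A(R) = 1
J(d) = -5*d
y(E, n) = -5*(-4 + n)*(E + n) (y(E, n) = -5*(n + E)*(n - 4) = -5*(E + n)*(-4 + n) = -5*(-4 + n)*(E + n))
(-19*A(2))*y(4, -3) = (-19*1)*(-5*(-3)² + 20*4 + 20*(-3) - 5*4*(-3)) = -19*(-5*9 + 80 - 60 + 60) = -19*(-45 + 80 - 60 + 60) = -19*35 = -665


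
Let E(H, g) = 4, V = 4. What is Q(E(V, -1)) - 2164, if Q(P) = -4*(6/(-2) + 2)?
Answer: -2160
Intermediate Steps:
Q(P) = 4 (Q(P) = -4*(6*(-½) + 2) = -4*(-3 + 2) = -4*(-1) = 4)
Q(E(V, -1)) - 2164 = 4 - 2164 = -2160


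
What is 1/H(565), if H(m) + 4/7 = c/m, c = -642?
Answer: -3955/6754 ≈ -0.58558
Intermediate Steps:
H(m) = -4/7 - 642/m
1/H(565) = 1/(-4/7 - 642/565) = 1/(-6754/3955) = -3955/6754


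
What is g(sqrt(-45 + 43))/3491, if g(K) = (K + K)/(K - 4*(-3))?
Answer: 2*sqrt(2)/(3491*(sqrt(2) - 12*I)) ≈ 7.848e-6 + 6.6592e-5*I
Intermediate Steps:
g(K) = 2*K/(12 + K) (g(K) = (2*K)/(K + 12) = (2*K)/(12 + K) = 2*K/(12 + K))
g(sqrt(-45 + 43))/3491 = (2*sqrt(-45 + 43)/(12 + sqrt(-45 + 43)))/3491 = (2*sqrt(-2)/(12 + sqrt(-2)))*(1/3491) = (2*(I*sqrt(2))/(12 + I*sqrt(2)))*(1/3491) = (2*I*sqrt(2)/(12 + I*sqrt(2)))*(1/3491) = 2*I*sqrt(2)/(3491*(12 + I*sqrt(2)))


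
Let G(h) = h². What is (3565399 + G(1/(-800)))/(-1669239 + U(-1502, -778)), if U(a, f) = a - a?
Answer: -2281855360001/1068312960000 ≈ -2.1359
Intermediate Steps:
U(a, f) = 0
(3565399 + G(1/(-800)))/(-1669239 + U(-1502, -778)) = (3565399 + (1/(-800))²)/(-1669239 + 0) = (3565399 + (-1/800)²)/(-1669239) = (3565399 + 1/640000)*(-1/1669239) = (2281855360001/640000)*(-1/1669239) = -2281855360001/1068312960000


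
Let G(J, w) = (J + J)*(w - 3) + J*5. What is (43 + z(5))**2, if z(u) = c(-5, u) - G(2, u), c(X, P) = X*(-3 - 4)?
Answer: 3600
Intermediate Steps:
c(X, P) = -7*X (c(X, P) = X*(-7) = -7*X)
G(J, w) = 5*J + 2*J*(-3 + w) (G(J, w) = (2*J)*(-3 + w) + 5*J = 2*J*(-3 + w) + 5*J = 5*J + 2*J*(-3 + w))
z(u) = 37 - 4*u (z(u) = -7*(-5) - 2*(-1 + 2*u) = 35 - (-2 + 4*u) = 35 + (2 - 4*u) = 37 - 4*u)
(43 + z(5))**2 = (43 + (37 - 4*5))**2 = (43 + (37 - 20))**2 = (43 + 17)**2 = 60**2 = 3600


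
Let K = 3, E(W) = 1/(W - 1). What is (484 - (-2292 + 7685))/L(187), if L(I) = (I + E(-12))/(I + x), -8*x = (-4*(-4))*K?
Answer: -11550877/2430 ≈ -4753.4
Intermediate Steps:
E(W) = 1/(-1 + W)
x = -6 (x = -(-4*(-4))*3/8 = -2*3 = -⅛*48 = -6)
L(I) = (-1/13 + I)/(-6 + I) (L(I) = (I + 1/(-1 - 12))/(I - 6) = (I + 1/(-13))/(-6 + I) = (I - 1/13)/(-6 + I) = (-1/13 + I)/(-6 + I))
(484 - (-2292 + 7685))/L(187) = (484 - (-2292 + 7685))/(((-1/13 + 187)/(-6 + 187))) = (484 - 1*5393)/(((2430/13)/181)) = (484 - 5393)/(((1/181)*(2430/13))) = -4909/2430/2353 = -4909*2353/2430 = -11550877/2430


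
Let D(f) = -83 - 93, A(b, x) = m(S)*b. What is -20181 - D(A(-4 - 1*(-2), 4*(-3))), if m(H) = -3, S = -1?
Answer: -20005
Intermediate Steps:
A(b, x) = -3*b
D(f) = -176
-20181 - D(A(-4 - 1*(-2), 4*(-3))) = -20181 - 1*(-176) = -20181 + 176 = -20005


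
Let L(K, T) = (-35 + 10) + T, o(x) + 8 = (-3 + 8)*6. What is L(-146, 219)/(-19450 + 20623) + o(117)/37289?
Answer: 7259872/43739997 ≈ 0.16598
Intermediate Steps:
o(x) = 22 (o(x) = -8 + (-3 + 8)*6 = -8 + 5*6 = -8 + 30 = 22)
L(K, T) = -25 + T
L(-146, 219)/(-19450 + 20623) + o(117)/37289 = (-25 + 219)/(-19450 + 20623) + 22/37289 = 194/1173 + 22*(1/37289) = 194*(1/1173) + 22/37289 = 194/1173 + 22/37289 = 7259872/43739997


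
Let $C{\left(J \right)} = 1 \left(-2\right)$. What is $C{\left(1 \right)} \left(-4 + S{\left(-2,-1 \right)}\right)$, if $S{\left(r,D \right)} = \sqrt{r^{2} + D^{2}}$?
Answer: $8 - 2 \sqrt{5} \approx 3.5279$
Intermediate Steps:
$C{\left(J \right)} = -2$
$S{\left(r,D \right)} = \sqrt{D^{2} + r^{2}}$
$C{\left(1 \right)} \left(-4 + S{\left(-2,-1 \right)}\right) = - 2 \left(-4 + \sqrt{\left(-1\right)^{2} + \left(-2\right)^{2}}\right) = - 2 \left(-4 + \sqrt{1 + 4}\right) = - 2 \left(-4 + \sqrt{5}\right) = 8 - 2 \sqrt{5}$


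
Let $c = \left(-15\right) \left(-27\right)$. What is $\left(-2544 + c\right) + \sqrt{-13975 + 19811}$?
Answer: $-2139 + 2 \sqrt{1459} \approx -2062.6$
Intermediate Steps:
$c = 405$
$\left(-2544 + c\right) + \sqrt{-13975 + 19811} = \left(-2544 + 405\right) + \sqrt{-13975 + 19811} = -2139 + \sqrt{5836} = -2139 + 2 \sqrt{1459}$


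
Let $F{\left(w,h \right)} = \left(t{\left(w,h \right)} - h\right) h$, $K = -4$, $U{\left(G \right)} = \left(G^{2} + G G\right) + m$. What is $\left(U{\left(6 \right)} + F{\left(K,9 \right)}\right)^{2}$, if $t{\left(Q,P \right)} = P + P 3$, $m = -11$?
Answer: $92416$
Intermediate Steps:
$U{\left(G \right)} = -11 + 2 G^{2}$ ($U{\left(G \right)} = \left(G^{2} + G G\right) - 11 = \left(G^{2} + G^{2}\right) - 11 = 2 G^{2} - 11 = -11 + 2 G^{2}$)
$t{\left(Q,P \right)} = 4 P$ ($t{\left(Q,P \right)} = P + 3 P = 4 P$)
$F{\left(w,h \right)} = 3 h^{2}$ ($F{\left(w,h \right)} = \left(4 h - h\right) h = 3 h h = 3 h^{2}$)
$\left(U{\left(6 \right)} + F{\left(K,9 \right)}\right)^{2} = \left(\left(-11 + 2 \cdot 6^{2}\right) + 3 \cdot 9^{2}\right)^{2} = \left(\left(-11 + 2 \cdot 36\right) + 3 \cdot 81\right)^{2} = \left(\left(-11 + 72\right) + 243\right)^{2} = \left(61 + 243\right)^{2} = 304^{2} = 92416$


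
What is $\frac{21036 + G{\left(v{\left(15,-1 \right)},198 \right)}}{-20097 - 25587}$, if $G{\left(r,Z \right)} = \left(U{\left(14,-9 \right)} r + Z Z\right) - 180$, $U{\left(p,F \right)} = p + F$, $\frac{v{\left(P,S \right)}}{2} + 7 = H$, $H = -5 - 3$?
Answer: $- \frac{9985}{7614} \approx -1.3114$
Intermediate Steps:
$H = -8$
$v{\left(P,S \right)} = -30$ ($v{\left(P,S \right)} = -14 + 2 \left(-8\right) = -14 - 16 = -30$)
$U{\left(p,F \right)} = F + p$
$G{\left(r,Z \right)} = -180 + Z^{2} + 5 r$ ($G{\left(r,Z \right)} = \left(\left(-9 + 14\right) r + Z Z\right) - 180 = \left(5 r + Z^{2}\right) - 180 = \left(Z^{2} + 5 r\right) - 180 = -180 + Z^{2} + 5 r$)
$\frac{21036 + G{\left(v{\left(15,-1 \right)},198 \right)}}{-20097 - 25587} = \frac{21036 + \left(-180 + 198^{2} + 5 \left(-30\right)\right)}{-20097 - 25587} = \frac{21036 - -38874}{-45684} = \left(21036 + 38874\right) \left(- \frac{1}{45684}\right) = 59910 \left(- \frac{1}{45684}\right) = - \frac{9985}{7614}$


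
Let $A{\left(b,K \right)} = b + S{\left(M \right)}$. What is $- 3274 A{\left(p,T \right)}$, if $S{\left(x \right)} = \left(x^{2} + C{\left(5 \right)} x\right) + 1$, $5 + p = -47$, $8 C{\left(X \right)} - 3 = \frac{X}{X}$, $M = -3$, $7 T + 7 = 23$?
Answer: $142419$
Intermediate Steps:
$T = \frac{16}{7}$ ($T = -1 + \frac{1}{7} \cdot 23 = -1 + \frac{23}{7} = \frac{16}{7} \approx 2.2857$)
$C{\left(X \right)} = \frac{1}{2}$ ($C{\left(X \right)} = \frac{3}{8} + \frac{X \frac{1}{X}}{8} = \frac{3}{8} + \frac{1}{8} \cdot 1 = \frac{3}{8} + \frac{1}{8} = \frac{1}{2}$)
$p = -52$ ($p = -5 - 47 = -52$)
$S{\left(x \right)} = 1 + x^{2} + \frac{x}{2}$ ($S{\left(x \right)} = \left(x^{2} + \frac{x}{2}\right) + 1 = 1 + x^{2} + \frac{x}{2}$)
$A{\left(b,K \right)} = \frac{17}{2} + b$ ($A{\left(b,K \right)} = b + \left(1 + \left(-3\right)^{2} + \frac{1}{2} \left(-3\right)\right) = b + \left(1 + 9 - \frac{3}{2}\right) = b + \frac{17}{2} = \frac{17}{2} + b$)
$- 3274 A{\left(p,T \right)} = - 3274 \left(\frac{17}{2} - 52\right) = \left(-3274\right) \left(- \frac{87}{2}\right) = 142419$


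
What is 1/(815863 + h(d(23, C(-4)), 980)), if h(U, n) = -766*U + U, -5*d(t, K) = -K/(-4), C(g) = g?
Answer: 1/815710 ≈ 1.2259e-6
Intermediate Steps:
d(t, K) = -K/20 (d(t, K) = -(-1)*K/(-4)/5 = -(-1)*K*(-1/4)/5 = -(-1)*(-K/4)/5 = -K/20)
h(U, n) = -765*U
1/(815863 + h(d(23, C(-4)), 980)) = 1/(815863 - (-153)*(-4)/4) = 1/(815863 - 765*1/5) = 1/(815863 - 153) = 1/815710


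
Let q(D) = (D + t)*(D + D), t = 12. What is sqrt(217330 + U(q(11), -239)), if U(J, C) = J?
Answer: 6*sqrt(6051) ≈ 466.73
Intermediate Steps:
q(D) = 2*D*(12 + D) (q(D) = (D + 12)*(D + D) = (12 + D)*(2*D) = 2*D*(12 + D))
sqrt(217330 + U(q(11), -239)) = sqrt(217330 + 2*11*(12 + 11)) = sqrt(217330 + 2*11*23) = sqrt(217330 + 506) = sqrt(217836) = 6*sqrt(6051)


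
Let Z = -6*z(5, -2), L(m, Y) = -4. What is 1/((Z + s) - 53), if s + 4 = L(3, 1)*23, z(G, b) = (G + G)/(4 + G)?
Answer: -3/467 ≈ -0.0064240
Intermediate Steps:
z(G, b) = 2*G/(4 + G) (z(G, b) = (2*G)/(4 + G) = 2*G/(4 + G))
s = -96 (s = -4 - 4*23 = -4 - 92 = -96)
Z = -20/3 (Z = -12*5/(4 + 5) = -12*5/9 = -6*10/9 = -20/3 ≈ -6.6667)
1/((Z + s) - 53) = 1/((-20/3 - 96) - 53) = 1/(-308/3 - 53) = 1/(-467/3) = -3/467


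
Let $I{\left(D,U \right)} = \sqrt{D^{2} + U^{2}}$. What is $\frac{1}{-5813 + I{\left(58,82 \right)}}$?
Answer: $- \frac{5813}{33780881} - \frac{2 \sqrt{2522}}{33780881} \approx -0.00017505$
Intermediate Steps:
$\frac{1}{-5813 + I{\left(58,82 \right)}} = \frac{1}{-5813 + \sqrt{58^{2} + 82^{2}}} = \frac{1}{-5813 + \sqrt{3364 + 6724}} = \frac{1}{-5813 + \sqrt{10088}} = \frac{1}{-5813 + 2 \sqrt{2522}}$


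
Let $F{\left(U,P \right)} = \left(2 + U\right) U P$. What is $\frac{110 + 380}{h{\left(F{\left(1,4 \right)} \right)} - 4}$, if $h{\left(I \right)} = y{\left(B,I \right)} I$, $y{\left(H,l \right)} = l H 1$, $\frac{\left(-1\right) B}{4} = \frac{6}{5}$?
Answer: $- \frac{1225}{1738} \approx -0.70483$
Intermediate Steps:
$B = - \frac{24}{5}$ ($B = - 4 \cdot \frac{6}{5} = - 4 \cdot 6 \cdot \frac{1}{5} = \left(-4\right) \frac{6}{5} = - \frac{24}{5} \approx -4.8$)
$y{\left(H,l \right)} = H l$ ($y{\left(H,l \right)} = H l 1 = H l$)
$F{\left(U,P \right)} = P U \left(2 + U\right)$ ($F{\left(U,P \right)} = U \left(2 + U\right) P = P U \left(2 + U\right)$)
$h{\left(I \right)} = - \frac{24 I^{2}}{5}$ ($h{\left(I \right)} = - \frac{24 I}{5} I = - \frac{24 I^{2}}{5}$)
$\frac{110 + 380}{h{\left(F{\left(1,4 \right)} \right)} - 4} = \frac{110 + 380}{- \frac{24 \left(4 \cdot 1 \left(2 + 1\right)\right)^{2}}{5} - 4} = \frac{490}{- \frac{24 \left(4 \cdot 1 \cdot 3\right)^{2}}{5} - 4} = \frac{490}{- \frac{24 \cdot 12^{2}}{5} - 4} = \frac{490}{\left(- \frac{24}{5}\right) 144 - 4} = \frac{490}{- \frac{3456}{5} - 4} = \frac{490}{- \frac{3476}{5}} = 490 \left(- \frac{5}{3476}\right) = - \frac{1225}{1738}$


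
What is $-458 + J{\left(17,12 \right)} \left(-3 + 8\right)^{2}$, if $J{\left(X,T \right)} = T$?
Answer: $-158$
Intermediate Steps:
$-458 + J{\left(17,12 \right)} \left(-3 + 8\right)^{2} = -458 + 12 \left(-3 + 8\right)^{2} = -458 + 12 \cdot 5^{2} = -458 + 12 \cdot 25 = -458 + 300 = -158$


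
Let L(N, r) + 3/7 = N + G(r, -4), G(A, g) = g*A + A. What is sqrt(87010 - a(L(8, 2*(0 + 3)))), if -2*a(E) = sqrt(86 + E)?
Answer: sqrt(17053960 + 322*sqrt(7))/14 ≈ 294.98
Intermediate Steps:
G(A, g) = A + A*g (G(A, g) = A*g + A = A + A*g)
L(N, r) = -3/7 + N - 3*r (L(N, r) = -3/7 + (N + r*(1 - 4)) = -3/7 + (N + r*(-3)) = -3/7 + (N - 3*r) = -3/7 + N - 3*r)
a(E) = -sqrt(86 + E)/2
sqrt(87010 - a(L(8, 2*(0 + 3)))) = sqrt(87010 - (-1)*sqrt(86 + (-3/7 + 8 - 6*(0 + 3)))/2) = sqrt(87010 - (-1)*sqrt(86 + (-3/7 + 8 - 6*3))/2) = sqrt(87010 - (-1)*sqrt(86 + (-3/7 + 8 - 3*6))/2) = sqrt(87010 - (-1)*sqrt(86 + (-3/7 + 8 - 18))/2) = sqrt(87010 - (-1)*sqrt(86 - 73/7)/2) = sqrt(87010 - (-1)*sqrt(529/7)/2) = sqrt(87010 - (-1)*23*sqrt(7)/7/2) = sqrt(87010 - (-23)*sqrt(7)/14) = sqrt(87010 + 23*sqrt(7)/14)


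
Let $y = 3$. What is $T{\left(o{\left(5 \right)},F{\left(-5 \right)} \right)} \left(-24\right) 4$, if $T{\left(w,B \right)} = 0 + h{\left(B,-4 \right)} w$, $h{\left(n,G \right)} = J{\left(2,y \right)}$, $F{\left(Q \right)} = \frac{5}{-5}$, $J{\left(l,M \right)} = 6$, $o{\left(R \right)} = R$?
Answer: $-2880$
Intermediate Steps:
$F{\left(Q \right)} = -1$ ($F{\left(Q \right)} = 5 \left(- \frac{1}{5}\right) = -1$)
$h{\left(n,G \right)} = 6$
$T{\left(w,B \right)} = 6 w$ ($T{\left(w,B \right)} = 0 + 6 w = 6 w$)
$T{\left(o{\left(5 \right)},F{\left(-5 \right)} \right)} \left(-24\right) 4 = 6 \cdot 5 \left(-24\right) 4 = 30 \left(-24\right) 4 = \left(-720\right) 4 = -2880$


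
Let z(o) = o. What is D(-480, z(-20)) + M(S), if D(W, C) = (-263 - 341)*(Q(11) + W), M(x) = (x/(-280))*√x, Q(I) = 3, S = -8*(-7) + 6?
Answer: 288108 - 31*√62/140 ≈ 2.8811e+5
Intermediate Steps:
S = 62 (S = 56 + 6 = 62)
M(x) = -x^(3/2)/280 (M(x) = (x*(-1/280))*√x = (-x/280)*√x = -x^(3/2)/280)
D(W, C) = -1812 - 604*W (D(W, C) = (-263 - 341)*(3 + W) = -604*(3 + W) = -1812 - 604*W)
D(-480, z(-20)) + M(S) = (-1812 - 604*(-480)) - 31*√62/140 = (-1812 + 289920) - 31*√62/140 = 288108 - 31*√62/140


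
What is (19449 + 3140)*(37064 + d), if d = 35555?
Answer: 1640390591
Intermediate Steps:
(19449 + 3140)*(37064 + d) = (19449 + 3140)*(37064 + 35555) = 22589*72619 = 1640390591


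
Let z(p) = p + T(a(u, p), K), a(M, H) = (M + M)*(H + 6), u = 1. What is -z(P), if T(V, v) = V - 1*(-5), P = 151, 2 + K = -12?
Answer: -470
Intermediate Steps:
K = -14 (K = -2 - 12 = -14)
a(M, H) = 2*M*(6 + H) (a(M, H) = (2*M)*(6 + H) = 2*M*(6 + H))
T(V, v) = 5 + V (T(V, v) = V + 5 = 5 + V)
z(p) = 17 + 3*p (z(p) = p + (5 + 2*1*(6 + p)) = p + (5 + (12 + 2*p)) = p + (17 + 2*p) = 17 + 3*p)
-z(P) = -(17 + 3*151) = -(17 + 453) = -1*470 = -470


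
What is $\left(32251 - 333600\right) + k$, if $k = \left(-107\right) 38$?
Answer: $-305415$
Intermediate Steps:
$k = -4066$
$\left(32251 - 333600\right) + k = \left(32251 - 333600\right) - 4066 = -301349 - 4066 = -305415$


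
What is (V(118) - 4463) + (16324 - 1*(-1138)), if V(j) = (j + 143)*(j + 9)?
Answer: 46146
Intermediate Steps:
V(j) = (9 + j)*(143 + j) (V(j) = (143 + j)*(9 + j) = (9 + j)*(143 + j))
(V(118) - 4463) + (16324 - 1*(-1138)) = ((1287 + 118² + 152*118) - 4463) + (16324 - 1*(-1138)) = ((1287 + 13924 + 17936) - 4463) + (16324 + 1138) = (33147 - 4463) + 17462 = 28684 + 17462 = 46146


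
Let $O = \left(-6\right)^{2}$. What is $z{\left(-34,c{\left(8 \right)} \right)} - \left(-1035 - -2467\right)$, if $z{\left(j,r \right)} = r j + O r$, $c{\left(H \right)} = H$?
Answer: $-1416$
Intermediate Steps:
$O = 36$
$z{\left(j,r \right)} = 36 r + j r$ ($z{\left(j,r \right)} = r j + 36 r = j r + 36 r = 36 r + j r$)
$z{\left(-34,c{\left(8 \right)} \right)} - \left(-1035 - -2467\right) = 8 \left(36 - 34\right) - \left(-1035 - -2467\right) = 8 \cdot 2 - \left(-1035 + 2467\right) = 16 - 1432 = -1416$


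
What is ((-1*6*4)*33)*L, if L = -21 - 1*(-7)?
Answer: 11088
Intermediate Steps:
L = -14 (L = -21 + 7 = -14)
((-1*6*4)*33)*L = ((-1*6*4)*33)*(-14) = (-6*4*33)*(-14) = -24*33*(-14) = -792*(-14) = 11088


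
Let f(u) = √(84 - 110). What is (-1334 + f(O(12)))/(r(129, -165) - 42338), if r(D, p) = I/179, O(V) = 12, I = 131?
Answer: 238786/7578371 - 179*I*√26/7578371 ≈ 0.031509 - 0.00012044*I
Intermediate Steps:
f(u) = I*√26 (f(u) = √(-26) = I*√26)
r(D, p) = 131/179
(-1334 + f(O(12)))/(r(129, -165) - 42338) = (-1334 + I*√26)/(131/179 - 42338) = (-1334 + I*√26)/(-7578371/179) = (-1334 + I*√26)*(-179/7578371) = 238786/7578371 - 179*I*√26/7578371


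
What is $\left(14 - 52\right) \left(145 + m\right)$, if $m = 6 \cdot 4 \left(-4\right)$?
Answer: $-1862$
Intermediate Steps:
$m = -96$ ($m = 6 \left(-16\right) = -96$)
$\left(14 - 52\right) \left(145 + m\right) = \left(14 - 52\right) \left(145 - 96\right) = \left(14 - 52\right) 49 = \left(-38\right) 49 = -1862$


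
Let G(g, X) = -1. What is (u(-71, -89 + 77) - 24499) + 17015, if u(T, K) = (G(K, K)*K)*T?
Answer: -8336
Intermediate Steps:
u(T, K) = -K*T (u(T, K) = (-K)*T = -K*T)
(u(-71, -89 + 77) - 24499) + 17015 = (-1*(-89 + 77)*(-71) - 24499) + 17015 = (-1*(-12)*(-71) - 24499) + 17015 = (-852 - 24499) + 17015 = -25351 + 17015 = -8336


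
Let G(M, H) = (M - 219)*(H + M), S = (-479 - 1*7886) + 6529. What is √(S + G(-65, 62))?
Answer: 2*I*√246 ≈ 31.369*I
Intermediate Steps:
S = -1836 (S = (-479 - 7886) + 6529 = -8365 + 6529 = -1836)
G(M, H) = (-219 + M)*(H + M)
√(S + G(-65, 62)) = √(-1836 + ((-65)² - 219*62 - 219*(-65) + 62*(-65))) = √(-1836 + (4225 - 13578 + 14235 - 4030)) = √(-1836 + 852) = √(-984) = 2*I*√246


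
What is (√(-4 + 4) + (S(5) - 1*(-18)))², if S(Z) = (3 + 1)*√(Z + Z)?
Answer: 484 + 144*√10 ≈ 939.37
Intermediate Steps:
S(Z) = 4*√2*√Z (S(Z) = 4*√(2*Z) = 4*(√2*√Z) = 4*√2*√Z)
(√(-4 + 4) + (S(5) - 1*(-18)))² = (√(-4 + 4) + (4*√2*√5 - 1*(-18)))² = (√0 + (4*√10 + 18))² = (0 + (18 + 4*√10))² = (18 + 4*√10)²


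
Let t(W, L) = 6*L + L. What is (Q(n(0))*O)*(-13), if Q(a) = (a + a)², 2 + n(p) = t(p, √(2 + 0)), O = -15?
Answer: 79560 - 21840*√2 ≈ 48674.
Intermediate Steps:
t(W, L) = 7*L
n(p) = -2 + 7*√2 (n(p) = -2 + 7*√(2 + 0) = -2 + 7*√2)
Q(a) = 4*a² (Q(a) = (2*a)² = 4*a²)
(Q(n(0))*O)*(-13) = ((4*(-2 + 7*√2)²)*(-15))*(-13) = -60*(-2 + 7*√2)²*(-13) = 780*(-2 + 7*√2)²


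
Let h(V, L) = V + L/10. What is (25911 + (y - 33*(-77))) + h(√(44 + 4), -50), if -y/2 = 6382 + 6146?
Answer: 3391 + 4*√3 ≈ 3397.9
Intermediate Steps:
y = -25056 (y = -2*(6382 + 6146) = -2*12528 = -25056)
h(V, L) = V + L/10 (h(V, L) = V + L*(⅒) = V + L/10)
(25911 + (y - 33*(-77))) + h(√(44 + 4), -50) = (25911 + (-25056 - 33*(-77))) + (√(44 + 4) + (⅒)*(-50)) = (25911 + (-25056 + 2541)) + (√48 - 5) = (25911 - 22515) + (4*√3 - 5) = 3396 + (-5 + 4*√3) = 3391 + 4*√3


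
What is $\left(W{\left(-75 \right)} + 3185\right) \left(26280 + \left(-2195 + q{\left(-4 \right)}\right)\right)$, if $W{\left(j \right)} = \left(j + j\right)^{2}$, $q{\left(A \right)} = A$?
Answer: $618520485$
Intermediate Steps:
$W{\left(j \right)} = 4 j^{2}$ ($W{\left(j \right)} = \left(2 j\right)^{2} = 4 j^{2}$)
$\left(W{\left(-75 \right)} + 3185\right) \left(26280 + \left(-2195 + q{\left(-4 \right)}\right)\right) = \left(4 \left(-75\right)^{2} + 3185\right) \left(26280 - 2199\right) = \left(4 \cdot 5625 + 3185\right) \left(26280 - 2199\right) = \left(22500 + 3185\right) 24081 = 25685 \cdot 24081 = 618520485$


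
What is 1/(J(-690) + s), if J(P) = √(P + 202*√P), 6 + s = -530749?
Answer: 1/(-530755 + √2*√(-345 + 101*I*√690)) ≈ -1.8843e-6 - 2.0e-10*I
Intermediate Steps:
s = -530755 (s = -6 - 530749 = -530755)
1/(J(-690) + s) = 1/(√(-690 + 202*√(-690)) - 530755) = 1/(√(-690 + 202*(I*√690)) - 530755) = 1/(√(-690 + 202*I*√690) - 530755) = 1/(-530755 + √(-690 + 202*I*√690))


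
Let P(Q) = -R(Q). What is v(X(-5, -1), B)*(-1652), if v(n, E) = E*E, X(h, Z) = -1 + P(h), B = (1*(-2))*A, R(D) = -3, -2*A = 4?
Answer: -26432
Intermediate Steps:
A = -2 (A = -½*4 = -2)
P(Q) = 3 (P(Q) = -1*(-3) = 3)
B = 4 (B = (1*(-2))*(-2) = -2*(-2) = 4)
X(h, Z) = 2 (X(h, Z) = -1 + 3 = 2)
v(n, E) = E²
v(X(-5, -1), B)*(-1652) = 4²*(-1652) = 16*(-1652) = -26432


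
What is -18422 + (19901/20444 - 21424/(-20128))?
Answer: -236867377485/12859276 ≈ -18420.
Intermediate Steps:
-18422 + (19901/20444 - 21424/(-20128)) = -18422 + (19901*(1/20444) - 21424*(-1/20128)) = -18422 + (19901/20444 + 1339/1258) = -18422 + 26204987/12859276 = -236867377485/12859276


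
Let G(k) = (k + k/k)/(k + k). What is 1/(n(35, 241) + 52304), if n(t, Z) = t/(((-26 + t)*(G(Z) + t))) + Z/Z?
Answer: 77004/4027702655 ≈ 1.9119e-5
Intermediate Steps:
G(k) = (1 + k)/(2*k) (G(k) = (k + 1)/((2*k)) = (1 + k)*(1/(2*k)) = (1 + k)/(2*k))
n(t, Z) = 1 + t/((-26 + t)*(t + (1 + Z)/(2*Z))) (n(t, Z) = t/(((-26 + t)*((1 + Z)/(2*Z) + t))) + Z/Z = t/(((-26 + t)*(t + (1 + Z)/(2*Z)))) + 1 = t*(1/((-26 + t)*(t + (1 + Z)/(2*Z)))) + 1 = t/((-26 + t)*(t + (1 + Z)/(2*Z))) + 1 = 1 + t/((-26 + t)*(t + (1 + Z)/(2*Z))))
1/(n(35, 241) + 52304) = 1/((-26 - 26*241 + 35*(1 + 241) + 2*241*35*(-25 + 35))/(-26 - 26*241 + 35*(1 + 241) + 2*241*35*(-26 + 35)) + 52304) = 1/((-26 - 6266 + 35*242 + 2*241*35*10)/(-26 - 6266 + 35*242 + 2*241*35*9) + 52304) = 1/((-26 - 6266 + 8470 + 168700)/(-26 - 6266 + 8470 + 151830) + 52304) = 1/(170878/154008 + 52304) = 1/((1/154008)*170878 + 52304) = 1/(85439/77004 + 52304) = 1/(4027702655/77004) = 77004/4027702655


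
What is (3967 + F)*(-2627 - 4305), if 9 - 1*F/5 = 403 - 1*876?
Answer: -44205364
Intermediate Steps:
F = 2410 (F = 45 - 5*(403 - 1*876) = 45 - 5*(403 - 876) = 45 - 5*(-473) = 45 + 2365 = 2410)
(3967 + F)*(-2627 - 4305) = (3967 + 2410)*(-2627 - 4305) = 6377*(-6932) = -44205364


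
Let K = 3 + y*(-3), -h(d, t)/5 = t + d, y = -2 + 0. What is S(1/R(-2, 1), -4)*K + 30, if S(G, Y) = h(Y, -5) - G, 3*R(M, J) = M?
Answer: 897/2 ≈ 448.50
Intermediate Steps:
y = -2
R(M, J) = M/3
h(d, t) = -5*d - 5*t (h(d, t) = -5*(t + d) = -5*(d + t) = -5*d - 5*t)
K = 9 (K = 3 - 2*(-3) = 3 + 6 = 9)
S(G, Y) = 25 - G - 5*Y (S(G, Y) = (-5*Y - 5*(-5)) - G = (-5*Y + 25) - G = (25 - 5*Y) - G = 25 - G - 5*Y)
S(1/R(-2, 1), -4)*K + 30 = (25 - 1/((⅓)*(-2)) - 5*(-4))*9 + 30 = (25 - 1/(-⅔) + 20)*9 + 30 = (25 - 1*(-3/2) + 20)*9 + 30 = (25 + 3/2 + 20)*9 + 30 = (93/2)*9 + 30 = 837/2 + 30 = 897/2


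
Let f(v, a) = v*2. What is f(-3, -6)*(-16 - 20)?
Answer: 216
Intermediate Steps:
f(v, a) = 2*v
f(-3, -6)*(-16 - 20) = (2*(-3))*(-16 - 20) = -6*(-36) = 216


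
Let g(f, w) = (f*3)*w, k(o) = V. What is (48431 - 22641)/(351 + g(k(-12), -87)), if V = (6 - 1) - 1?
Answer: -25790/693 ≈ -37.215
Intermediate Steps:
V = 4 (V = 5 - 1 = 4)
k(o) = 4
g(f, w) = 3*f*w (g(f, w) = (3*f)*w = 3*f*w)
(48431 - 22641)/(351 + g(k(-12), -87)) = (48431 - 22641)/(351 + 3*4*(-87)) = 25790/(351 - 1044) = 25790/(-693) = 25790*(-1/693) = -25790/693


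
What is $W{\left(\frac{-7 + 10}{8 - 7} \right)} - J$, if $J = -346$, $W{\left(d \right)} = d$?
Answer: $349$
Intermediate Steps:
$W{\left(\frac{-7 + 10}{8 - 7} \right)} - J = \frac{-7 + 10}{8 - 7} - -346 = \frac{3}{1} + 346 = 3 \cdot 1 + 346 = 3 + 346 = 349$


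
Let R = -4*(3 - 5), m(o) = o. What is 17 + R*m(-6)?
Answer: -31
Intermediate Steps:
R = 8 (R = -4*(-2) = 8)
17 + R*m(-6) = 17 + 8*(-6) = 17 - 48 = -31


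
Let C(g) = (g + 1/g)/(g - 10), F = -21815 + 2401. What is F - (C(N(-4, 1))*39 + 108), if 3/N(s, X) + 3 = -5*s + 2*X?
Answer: -3645804/187 ≈ -19496.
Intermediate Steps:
F = -19414
N(s, X) = 3/(-3 - 5*s + 2*X) (N(s, X) = 3/(-3 + (-5*s + 2*X)) = 3/(-3 - 5*s + 2*X))
C(g) = (g + 1/g)/(-10 + g)
F - (C(N(-4, 1))*39 + 108) = -19414 - (((1 + (-3/(3 - 2*1 + 5*(-4)))²)/(((-3/(3 - 2*1 + 5*(-4))))*(-10 - 3/(3 - 2*1 + 5*(-4)))))*39 + 108) = -19414 - (((1 + (-3/(3 - 2 - 20))²)/(((-3/(3 - 2 - 20)))*(-10 - 3/(3 - 2 - 20))))*39 + 108) = -19414 - (((1 + (-3/(-19))²)/(((-3/(-19)))*(-10 - 3/(-19))))*39 + 108) = -19414 - (((1 + (-3*(-1/19))²)/(((-3*(-1/19)))*(-10 - 3*(-1/19))))*39 + 108) = -19414 - (((1 + (3/19)²)/((3/19)*(-10 + 3/19)))*39 + 108) = -19414 - ((19*(1 + 9/361)/(3*(-187/19)))*39 + 108) = -19414 - (((19/3)*(-19/187)*(370/361))*39 + 108) = -19414 - (-370/561*39 + 108) = -19414 - (-4810/187 + 108) = -19414 - 1*15386/187 = -19414 - 15386/187 = -3645804/187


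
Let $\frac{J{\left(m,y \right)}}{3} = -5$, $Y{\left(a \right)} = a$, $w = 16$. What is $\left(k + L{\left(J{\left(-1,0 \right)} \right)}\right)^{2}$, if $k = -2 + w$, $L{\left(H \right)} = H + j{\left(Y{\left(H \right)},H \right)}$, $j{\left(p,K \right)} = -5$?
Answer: $36$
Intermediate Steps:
$J{\left(m,y \right)} = -15$ ($J{\left(m,y \right)} = 3 \left(-5\right) = -15$)
$L{\left(H \right)} = -5 + H$ ($L{\left(H \right)} = H - 5 = -5 + H$)
$k = 14$ ($k = -2 + 16 = 14$)
$\left(k + L{\left(J{\left(-1,0 \right)} \right)}\right)^{2} = \left(14 - 20\right)^{2} = \left(-6\right)^{2} = 36$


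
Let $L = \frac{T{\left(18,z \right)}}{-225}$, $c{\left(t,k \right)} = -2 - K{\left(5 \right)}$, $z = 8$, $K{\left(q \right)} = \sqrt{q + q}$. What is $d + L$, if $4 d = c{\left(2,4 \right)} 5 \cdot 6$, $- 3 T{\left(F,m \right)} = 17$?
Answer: $- \frac{10108}{675} - \frac{15 \sqrt{10}}{2} \approx -38.692$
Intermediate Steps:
$K{\left(q \right)} = \sqrt{2} \sqrt{q}$ ($K{\left(q \right)} = \sqrt{2 q} = \sqrt{2} \sqrt{q}$)
$T{\left(F,m \right)} = - \frac{17}{3}$ ($T{\left(F,m \right)} = \left(- \frac{1}{3}\right) 17 = - \frac{17}{3}$)
$c{\left(t,k \right)} = -2 - \sqrt{10}$ ($c{\left(t,k \right)} = -2 - \sqrt{2} \sqrt{5} = -2 - \sqrt{10}$)
$L = \frac{17}{675}$ ($L = - \frac{17}{3 \left(-225\right)} = \left(- \frac{17}{3}\right) \left(- \frac{1}{225}\right) = \frac{17}{675} \approx 0.025185$)
$d = -15 - \frac{15 \sqrt{10}}{2}$ ($d = \frac{\left(-2 - \sqrt{10}\right) 5 \cdot 6}{4} = \frac{\left(-2 - \sqrt{10}\right) 30}{4} = \frac{-60 - 30 \sqrt{10}}{4} = -15 - \frac{15 \sqrt{10}}{2} \approx -38.717$)
$d + L = \left(-15 - \frac{15 \sqrt{10}}{2}\right) + \frac{17}{675} = - \frac{10108}{675} - \frac{15 \sqrt{10}}{2}$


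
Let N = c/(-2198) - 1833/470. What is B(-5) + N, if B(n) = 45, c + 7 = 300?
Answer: 225112/5495 ≈ 40.967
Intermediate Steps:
c = 293 (c = -7 + 300 = 293)
N = -22163/5495 (N = 293/(-2198) - 1833/470 = 293*(-1/2198) - 1833*1/470 = -293/2198 - 39/10 = -22163/5495 ≈ -4.0333)
B(-5) + N = 45 - 22163/5495 = 225112/5495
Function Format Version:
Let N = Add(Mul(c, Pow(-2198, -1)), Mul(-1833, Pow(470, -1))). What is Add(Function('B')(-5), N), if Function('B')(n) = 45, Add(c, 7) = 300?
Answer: Rational(225112, 5495) ≈ 40.967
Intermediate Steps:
c = 293 (c = Add(-7, 300) = 293)
N = Rational(-22163, 5495) (N = Add(Mul(293, Pow(-2198, -1)), Mul(-1833, Pow(470, -1))) = Add(Mul(293, Rational(-1, 2198)), Mul(-1833, Rational(1, 470))) = Add(Rational(-293, 2198), Rational(-39, 10)) = Rational(-22163, 5495) ≈ -4.0333)
Add(Function('B')(-5), N) = Add(45, Rational(-22163, 5495)) = Rational(225112, 5495)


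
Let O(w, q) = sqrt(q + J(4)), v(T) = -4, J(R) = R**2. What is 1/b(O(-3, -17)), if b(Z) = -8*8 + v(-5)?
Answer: -1/68 ≈ -0.014706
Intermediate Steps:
O(w, q) = sqrt(16 + q) (O(w, q) = sqrt(q + 4**2) = sqrt(q + 16) = sqrt(16 + q))
b(Z) = -68 (b(Z) = -8*8 - 4 = -64 - 4 = -68)
1/b(O(-3, -17)) = 1/(-68) = -1/68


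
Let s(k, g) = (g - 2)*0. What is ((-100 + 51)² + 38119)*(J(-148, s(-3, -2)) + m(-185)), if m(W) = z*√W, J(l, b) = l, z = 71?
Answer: -5996960 + 2876920*I*√185 ≈ -5.997e+6 + 3.913e+7*I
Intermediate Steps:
s(k, g) = 0 (s(k, g) = (-2 + g)*0 = 0)
m(W) = 71*√W
((-100 + 51)² + 38119)*(J(-148, s(-3, -2)) + m(-185)) = ((-100 + 51)² + 38119)*(-148 + 71*√(-185)) = ((-49)² + 38119)*(-148 + 71*(I*√185)) = (2401 + 38119)*(-148 + 71*I*√185) = 40520*(-148 + 71*I*√185) = -5996960 + 2876920*I*√185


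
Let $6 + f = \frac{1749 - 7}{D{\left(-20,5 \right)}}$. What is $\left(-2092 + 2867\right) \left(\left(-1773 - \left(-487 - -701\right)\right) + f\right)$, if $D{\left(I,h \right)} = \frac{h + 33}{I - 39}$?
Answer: $- \frac{69173400}{19} \approx -3.6407 \cdot 10^{6}$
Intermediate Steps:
$D{\left(I,h \right)} = \frac{33 + h}{-39 + I}$
$f = - \frac{51503}{19}$ ($f = -6 + \frac{1749 - 7}{\frac{1}{-39 - 20} \left(33 + 5\right)} = -6 + \frac{1749 - 7}{\frac{1}{-59} \cdot 38} = -6 + \frac{1742}{\left(- \frac{1}{59}\right) 38} = -6 + \frac{1742}{- \frac{38}{59}} = -6 + 1742 \left(- \frac{59}{38}\right) = -6 - \frac{51389}{19} = - \frac{51503}{19} \approx -2710.7$)
$\left(-2092 + 2867\right) \left(\left(-1773 - \left(-487 - -701\right)\right) + f\right) = \left(-2092 + 2867\right) \left(\left(-1773 - \left(-487 - -701\right)\right) - \frac{51503}{19}\right) = 775 \left(\left(-1773 - \left(-487 + 701\right)\right) - \frac{51503}{19}\right) = 775 \left(\left(-1773 - 214\right) - \frac{51503}{19}\right) = 775 \left(-1987 - \frac{51503}{19}\right) = 775 \left(- \frac{89256}{19}\right) = - \frac{69173400}{19}$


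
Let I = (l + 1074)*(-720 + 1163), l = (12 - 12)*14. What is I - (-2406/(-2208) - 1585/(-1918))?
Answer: 167908500985/352912 ≈ 4.7578e+5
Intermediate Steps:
l = 0 (l = 0*14 = 0)
I = 475782 (I = (0 + 1074)*(-720 + 1163) = 1074*443 = 475782)
I - (-2406/(-2208) - 1585/(-1918)) = 475782 - (-2406/(-2208) - 1585/(-1918)) = 475782 - (-2406*(-1/2208) - 1585*(-1/1918)) = 475782 - (401/368 + 1585/1918) = 475782 - 1*676199/352912 = 475782 - 676199/352912 = 167908500985/352912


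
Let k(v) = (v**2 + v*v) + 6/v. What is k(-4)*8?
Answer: 244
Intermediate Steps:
k(v) = 2*v**2 + 6/v (k(v) = (v**2 + v**2) + 6/v = 2*v**2 + 6/v)
k(-4)*8 = (2*(3 + (-4)**3)/(-4))*8 = (2*(-1/4)*(3 - 64))*8 = (2*(-1/4)*(-61))*8 = (61/2)*8 = 244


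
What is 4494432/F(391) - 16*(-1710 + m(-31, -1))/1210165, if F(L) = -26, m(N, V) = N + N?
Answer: -2719501782064/15732145 ≈ -1.7286e+5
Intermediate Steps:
m(N, V) = 2*N
4494432/F(391) - 16*(-1710 + m(-31, -1))/1210165 = 4494432/(-26) - 16*(-1710 + 2*(-31))/1210165 = 4494432*(-1/26) - 16*(-1710 - 62)*(1/1210165) = -2247216/13 - 16*(-1772)*(1/1210165) = -2247216/13 + 28352*(1/1210165) = -2247216/13 + 28352/1210165 = -2719501782064/15732145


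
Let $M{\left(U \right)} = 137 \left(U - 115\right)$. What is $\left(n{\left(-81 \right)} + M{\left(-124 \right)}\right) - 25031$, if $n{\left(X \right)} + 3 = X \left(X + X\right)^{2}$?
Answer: $-2183541$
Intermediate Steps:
$M{\left(U \right)} = -15755 + 137 U$ ($M{\left(U \right)} = 137 \left(-115 + U\right) = -15755 + 137 U$)
$n{\left(X \right)} = -3 + 4 X^{3}$ ($n{\left(X \right)} = -3 + X \left(X + X\right)^{2} = -3 + X \left(2 X\right)^{2} = -3 + X 4 X^{2} = -3 + 4 X^{3}$)
$\left(n{\left(-81 \right)} + M{\left(-124 \right)}\right) - 25031 = \left(\left(-3 + 4 \left(-81\right)^{3}\right) + \left(-15755 + 137 \left(-124\right)\right)\right) - 25031 = \left(\left(-3 + 4 \left(-531441\right)\right) - 32743\right) - 25031 = \left(\left(-3 - 2125764\right) - 32743\right) - 25031 = \left(-2125767 - 32743\right) - 25031 = -2158510 - 25031 = -2183541$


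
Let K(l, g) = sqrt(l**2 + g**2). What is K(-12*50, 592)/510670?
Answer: 4*sqrt(11101)/255335 ≈ 0.0016506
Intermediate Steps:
K(l, g) = sqrt(g**2 + l**2)
K(-12*50, 592)/510670 = sqrt(592**2 + (-12*50)**2)/510670 = sqrt(350464 + (-600)**2)*(1/510670) = sqrt(350464 + 360000)*(1/510670) = sqrt(710464)*(1/510670) = (8*sqrt(11101))*(1/510670) = 4*sqrt(11101)/255335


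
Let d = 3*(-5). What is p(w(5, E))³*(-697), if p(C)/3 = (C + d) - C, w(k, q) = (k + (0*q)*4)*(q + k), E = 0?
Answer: 63514125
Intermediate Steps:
d = -15
w(k, q) = k*(k + q) (w(k, q) = (k + 0*4)*(k + q) = (k + 0)*(k + q) = k*(k + q))
p(C) = -45 (p(C) = 3*((C - 15) - C) = 3*((-15 + C) - C) = 3*(-15) = -45)
p(w(5, E))³*(-697) = (-45)³*(-697) = -91125*(-697) = 63514125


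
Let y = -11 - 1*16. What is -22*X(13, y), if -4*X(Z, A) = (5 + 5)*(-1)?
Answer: -55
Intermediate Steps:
y = -27 (y = -11 - 16 = -27)
X(Z, A) = 5/2 (X(Z, A) = -(5 + 5)*(-1)/4 = -5*(-1)/2 = -¼*(-10) = 5/2)
-22*X(13, y) = -22*5/2 = -55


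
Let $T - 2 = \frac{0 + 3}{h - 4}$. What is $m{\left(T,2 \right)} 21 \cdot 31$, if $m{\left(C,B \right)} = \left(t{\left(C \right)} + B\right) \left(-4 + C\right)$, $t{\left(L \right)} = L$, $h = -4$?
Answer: $- \frac{358701}{64} \approx -5604.7$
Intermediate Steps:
$T = \frac{13}{8}$ ($T = 2 + \frac{0 + 3}{-4 - 4} = 2 + \frac{3}{-8} = 2 + 3 \left(- \frac{1}{8}\right) = 2 - \frac{3}{8} = \frac{13}{8} \approx 1.625$)
$m{\left(C,B \right)} = \left(-4 + C\right) \left(B + C\right)$ ($m{\left(C,B \right)} = \left(C + B\right) \left(-4 + C\right) = \left(B + C\right) \left(-4 + C\right) = \left(-4 + C\right) \left(B + C\right)$)
$m{\left(T,2 \right)} 21 \cdot 31 = \left(\left(\frac{13}{8}\right)^{2} - 8 - \frac{13}{2} + 2 \cdot \frac{13}{8}\right) 21 \cdot 31 = \left(\frac{169}{64} - 8 - \frac{13}{2} + \frac{13}{4}\right) 21 \cdot 31 = \left(- \frac{551}{64}\right) 21 \cdot 31 = \left(- \frac{11571}{64}\right) 31 = - \frac{358701}{64}$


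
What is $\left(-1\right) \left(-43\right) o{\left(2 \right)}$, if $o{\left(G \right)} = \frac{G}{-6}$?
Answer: $- \frac{43}{3} \approx -14.333$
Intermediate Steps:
$o{\left(G \right)} = - \frac{G}{6}$ ($o{\left(G \right)} = G \left(- \frac{1}{6}\right) = - \frac{G}{6}$)
$\left(-1\right) \left(-43\right) o{\left(2 \right)} = \left(-1\right) \left(-43\right) \left(\left(- \frac{1}{6}\right) 2\right) = 43 \left(- \frac{1}{3}\right) = - \frac{43}{3}$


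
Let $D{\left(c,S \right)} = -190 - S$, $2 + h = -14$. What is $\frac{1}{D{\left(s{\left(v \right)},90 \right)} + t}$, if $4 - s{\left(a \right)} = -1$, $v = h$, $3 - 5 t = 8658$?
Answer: $- \frac{1}{2011} \approx -0.00049726$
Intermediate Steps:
$t = -1731$ ($t = \frac{3}{5} - \frac{8658}{5} = -1731$)
$h = -16$ ($h = -2 - 14 = -16$)
$v = -16$
$s{\left(a \right)} = 5$ ($s{\left(a \right)} = 4 - -1 = 4 + 1 = 5$)
$\frac{1}{D{\left(s{\left(v \right)},90 \right)} + t} = \frac{1}{\left(-190 - 90\right) - 1731} = \frac{1}{-280 - 1731} = \frac{1}{-2011} = - \frac{1}{2011}$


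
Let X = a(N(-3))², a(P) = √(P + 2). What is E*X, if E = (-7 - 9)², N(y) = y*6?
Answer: -4096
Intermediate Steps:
N(y) = 6*y
a(P) = √(2 + P)
X = -16 (X = (√(2 + 6*(-3)))² = (√(2 - 18))² = (√(-16))² = (4*I)² = -16)
E = 256 (E = (-16)² = 256)
E*X = 256*(-16) = -4096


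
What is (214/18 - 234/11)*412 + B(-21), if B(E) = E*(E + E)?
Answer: -295430/99 ≈ -2984.1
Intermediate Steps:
B(E) = 2*E**2 (B(E) = E*(2*E) = 2*E**2)
(214/18 - 234/11)*412 + B(-21) = (214/18 - 234/11)*412 + 2*(-21)**2 = (214*(1/18) - 234*1/11)*412 + 2*441 = (107/9 - 234/11)*412 + 882 = -929/99*412 + 882 = -382748/99 + 882 = -295430/99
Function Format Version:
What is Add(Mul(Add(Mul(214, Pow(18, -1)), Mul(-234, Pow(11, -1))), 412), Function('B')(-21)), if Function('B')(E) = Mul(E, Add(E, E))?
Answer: Rational(-295430, 99) ≈ -2984.1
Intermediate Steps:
Function('B')(E) = Mul(2, Pow(E, 2)) (Function('B')(E) = Mul(E, Mul(2, E)) = Mul(2, Pow(E, 2)))
Add(Mul(Add(Mul(214, Pow(18, -1)), Mul(-234, Pow(11, -1))), 412), Function('B')(-21)) = Add(Mul(Add(Mul(214, Pow(18, -1)), Mul(-234, Pow(11, -1))), 412), Mul(2, Pow(-21, 2))) = Add(Mul(Add(Mul(214, Rational(1, 18)), Mul(-234, Rational(1, 11))), 412), Mul(2, 441)) = Add(Mul(Add(Rational(107, 9), Rational(-234, 11)), 412), 882) = Add(Mul(Rational(-929, 99), 412), 882) = Add(Rational(-382748, 99), 882) = Rational(-295430, 99)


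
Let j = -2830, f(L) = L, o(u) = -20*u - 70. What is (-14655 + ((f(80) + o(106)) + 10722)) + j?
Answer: -8873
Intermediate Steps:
o(u) = -70 - 20*u
(-14655 + ((f(80) + o(106)) + 10722)) + j = (-14655 + ((80 + (-70 - 20*106)) + 10722)) - 2830 = (-14655 + ((80 + (-70 - 2120)) + 10722)) - 2830 = (-14655 + ((80 - 2190) + 10722)) - 2830 = (-14655 + (-2110 + 10722)) - 2830 = (-14655 + 8612) - 2830 = -6043 - 2830 = -8873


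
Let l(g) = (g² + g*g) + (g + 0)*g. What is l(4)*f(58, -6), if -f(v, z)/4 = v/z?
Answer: 1856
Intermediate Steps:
l(g) = 3*g² (l(g) = (g² + g²) + g*g = 2*g² + g² = 3*g²)
f(v, z) = -4*v/z
l(4)*f(58, -6) = (3*4²)*(-4*58/(-6)) = (3*16)*(-4*58*(-⅙)) = 48*(116/3) = 1856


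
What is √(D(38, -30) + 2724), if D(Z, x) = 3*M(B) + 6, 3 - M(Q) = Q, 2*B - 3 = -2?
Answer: 5*√438/2 ≈ 52.321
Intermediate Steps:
B = ½ (B = 3/2 + (½)*(-2) = 3/2 - 1 = ½ ≈ 0.50000)
M(Q) = 3 - Q
D(Z, x) = 27/2 (D(Z, x) = 3*(3 - 1*½) + 6 = 3*(3 - ½) + 6 = 3*(5/2) + 6 = 15/2 + 6 = 27/2)
√(D(38, -30) + 2724) = √(27/2 + 2724) = √(5475/2) = 5*√438/2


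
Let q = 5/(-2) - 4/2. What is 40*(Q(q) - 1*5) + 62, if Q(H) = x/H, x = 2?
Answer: -1402/9 ≈ -155.78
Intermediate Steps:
q = -9/2 (q = 5*(-½) - 4*½ = -5/2 - 2 = -9/2 ≈ -4.5000)
Q(H) = 2/H
40*(Q(q) - 1*5) + 62 = 40*(2/(-9/2) - 1*5) + 62 = 40*(2*(-2/9) - 5) + 62 = 40*(-4/9 - 5) + 62 = 40*(-49/9) + 62 = -1960/9 + 62 = -1402/9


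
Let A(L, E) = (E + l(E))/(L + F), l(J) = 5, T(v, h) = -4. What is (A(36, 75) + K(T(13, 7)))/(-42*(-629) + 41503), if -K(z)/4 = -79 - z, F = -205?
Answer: 50620/11478649 ≈ 0.0044099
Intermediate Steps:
A(L, E) = (5 + E)/(-205 + L) (A(L, E) = (E + 5)/(L - 205) = (5 + E)/(-205 + L))
K(z) = 316 + 4*z (K(z) = -4*(-79 - z) = 316 + 4*z)
(A(36, 75) + K(T(13, 7)))/(-42*(-629) + 41503) = ((5 + 75)/(-205 + 36) + (316 + 4*(-4)))/(-42*(-629) + 41503) = (80/(-169) + (316 - 16))/(26418 + 41503) = (-1/169*80 + 300)/67921 = (-80/169 + 300)*(1/67921) = (50620/169)*(1/67921) = 50620/11478649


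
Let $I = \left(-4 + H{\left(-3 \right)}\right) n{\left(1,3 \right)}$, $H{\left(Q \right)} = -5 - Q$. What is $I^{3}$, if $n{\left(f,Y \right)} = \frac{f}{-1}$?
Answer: $216$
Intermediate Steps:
$n{\left(f,Y \right)} = - f$ ($n{\left(f,Y \right)} = f \left(-1\right) = - f$)
$I = 6$ ($I = \left(-4 - 2\right) \left(\left(-1\right) 1\right) = \left(-4 + \left(-5 + 3\right)\right) \left(-1\right) = \left(-4 - 2\right) \left(-1\right) = \left(-6\right) \left(-1\right) = 6$)
$I^{3} = 6^{3} = 216$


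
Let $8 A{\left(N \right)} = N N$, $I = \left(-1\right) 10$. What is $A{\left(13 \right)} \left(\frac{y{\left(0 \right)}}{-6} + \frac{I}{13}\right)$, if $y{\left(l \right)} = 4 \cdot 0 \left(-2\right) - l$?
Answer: $- \frac{65}{4} \approx -16.25$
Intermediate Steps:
$I = -10$
$y{\left(l \right)} = - l$ ($y{\left(l \right)} = 0 \left(-2\right) - l = 0 - l = - l$)
$A{\left(N \right)} = \frac{N^{2}}{8}$ ($A{\left(N \right)} = \frac{N N}{8} = \frac{N^{2}}{8}$)
$A{\left(13 \right)} \left(\frac{y{\left(0 \right)}}{-6} + \frac{I}{13}\right) = \frac{13^{2}}{8} \left(\frac{\left(-1\right) 0}{-6} - \frac{10}{13}\right) = \frac{1}{8} \cdot 169 \left(0 \left(- \frac{1}{6}\right) - \frac{10}{13}\right) = \frac{169 \left(0 - \frac{10}{13}\right)}{8} = \frac{169}{8} \left(- \frac{10}{13}\right) = - \frac{65}{4}$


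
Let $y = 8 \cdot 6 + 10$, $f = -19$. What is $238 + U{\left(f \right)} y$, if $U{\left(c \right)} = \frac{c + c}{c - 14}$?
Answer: $\frac{10058}{33} \approx 304.79$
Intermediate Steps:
$U{\left(c \right)} = \frac{2 c}{-14 + c}$
$y = 58$ ($y = 48 + 10 = 58$)
$238 + U{\left(f \right)} y = 238 + 2 \left(-19\right) \frac{1}{-14 - 19} \cdot 58 = 238 + 2 \left(-19\right) \frac{1}{-33} \cdot 58 = 238 + 2 \left(-19\right) \left(- \frac{1}{33}\right) 58 = 238 + \frac{38}{33} \cdot 58 = 238 + \frac{2204}{33} = \frac{10058}{33}$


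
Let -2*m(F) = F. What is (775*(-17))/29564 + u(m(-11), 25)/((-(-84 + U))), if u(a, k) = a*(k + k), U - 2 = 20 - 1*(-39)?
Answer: 7827075/679972 ≈ 11.511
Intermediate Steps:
m(F) = -F/2
U = 61 (U = 2 + (20 - 1*(-39)) = 2 + (20 + 39) = 2 + 59 = 61)
u(a, k) = 2*a*k (u(a, k) = a*(2*k) = 2*a*k)
(775*(-17))/29564 + u(m(-11), 25)/((-(-84 + U))) = (775*(-17))/29564 + (2*(-½*(-11))*25)/((-(-84 + 61))) = -13175*1/29564 + (2*(11/2)*25)/((-1*(-23))) = -13175/29564 + 275/23 = 7827075/679972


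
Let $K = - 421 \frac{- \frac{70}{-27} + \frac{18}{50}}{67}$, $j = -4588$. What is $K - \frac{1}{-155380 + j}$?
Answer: $- \frac{134221585079}{7234552800} \approx -18.553$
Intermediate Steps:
$K = - \frac{839053}{45225}$ ($K = - 421 \left(\left(-70\right) \left(- \frac{1}{27}\right) + 18 \cdot \frac{1}{50}\right) \frac{1}{67} = - 421 \left(\frac{70}{27} + \frac{9}{25}\right) \frac{1}{67} = - 421 \cdot \frac{1993}{675} \cdot \frac{1}{67} = \left(-421\right) \frac{1993}{45225} = - \frac{839053}{45225} \approx -18.553$)
$K - \frac{1}{-155380 + j} = - \frac{839053}{45225} - \frac{1}{-155380 - 4588} = - \frac{839053}{45225} - \frac{1}{-159968} = - \frac{839053}{45225} - - \frac{1}{159968} = - \frac{839053}{45225} + \frac{1}{159968} = - \frac{134221585079}{7234552800}$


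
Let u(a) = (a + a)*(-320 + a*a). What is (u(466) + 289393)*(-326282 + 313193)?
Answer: -2648958953505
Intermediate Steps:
u(a) = 2*a*(-320 + a²) (u(a) = (2*a)*(-320 + a²) = 2*a*(-320 + a²))
(u(466) + 289393)*(-326282 + 313193) = (2*466*(-320 + 466²) + 289393)*(-326282 + 313193) = (2*466*(-320 + 217156) + 289393)*(-13089) = (2*466*216836 + 289393)*(-13089) = (202091152 + 289393)*(-13089) = 202380545*(-13089) = -2648958953505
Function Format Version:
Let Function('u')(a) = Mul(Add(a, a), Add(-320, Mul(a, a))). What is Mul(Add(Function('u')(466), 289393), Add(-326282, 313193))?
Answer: -2648958953505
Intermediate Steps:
Function('u')(a) = Mul(2, a, Add(-320, Pow(a, 2))) (Function('u')(a) = Mul(Mul(2, a), Add(-320, Pow(a, 2))) = Mul(2, a, Add(-320, Pow(a, 2))))
Mul(Add(Function('u')(466), 289393), Add(-326282, 313193)) = Mul(Add(Mul(2, 466, Add(-320, Pow(466, 2))), 289393), Add(-326282, 313193)) = Mul(Add(Mul(2, 466, Add(-320, 217156)), 289393), -13089) = Mul(Add(Mul(2, 466, 216836), 289393), -13089) = Mul(Add(202091152, 289393), -13089) = Mul(202380545, -13089) = -2648958953505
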